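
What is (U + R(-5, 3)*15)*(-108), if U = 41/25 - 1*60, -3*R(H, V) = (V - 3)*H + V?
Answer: 198072/25 ≈ 7922.9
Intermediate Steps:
R(H, V) = -V/3 - H*(-3 + V)/3 (R(H, V) = -((V - 3)*H + V)/3 = -((-3 + V)*H + V)/3 = -(H*(-3 + V) + V)/3 = -(V + H*(-3 + V))/3 = -V/3 - H*(-3 + V)/3)
U = -1459/25 (U = 41*(1/25) - 60 = 41/25 - 60 = -1459/25 ≈ -58.360)
(U + R(-5, 3)*15)*(-108) = (-1459/25 + (-5 - ⅓*3 - ⅓*(-5)*3)*15)*(-108) = (-1459/25 + (-5 - 1 + 5)*15)*(-108) = (-1459/25 - 1*15)*(-108) = (-1459/25 - 15)*(-108) = -1834/25*(-108) = 198072/25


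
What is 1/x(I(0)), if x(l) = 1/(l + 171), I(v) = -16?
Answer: 155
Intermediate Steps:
x(l) = 1/(171 + l)
1/x(I(0)) = 1/(1/(171 - 16)) = 1/(1/155) = 155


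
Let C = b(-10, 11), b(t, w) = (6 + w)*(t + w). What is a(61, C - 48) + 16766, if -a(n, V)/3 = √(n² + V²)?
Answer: 16766 - 3*√4682 ≈ 16561.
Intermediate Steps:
C = 17 (C = 11² + 6*(-10) + 6*11 - 10*11 = 121 - 60 + 66 - 110 = 17)
a(n, V) = -3*√(V² + n²) (a(n, V) = -3*√(n² + V²) = -3*√(V² + n²))
a(61, C - 48) + 16766 = -3*√((17 - 48)² + 61²) + 16766 = -3*√((-31)² + 3721) + 16766 = -3*√(961 + 3721) + 16766 = -3*√4682 + 16766 = 16766 - 3*√4682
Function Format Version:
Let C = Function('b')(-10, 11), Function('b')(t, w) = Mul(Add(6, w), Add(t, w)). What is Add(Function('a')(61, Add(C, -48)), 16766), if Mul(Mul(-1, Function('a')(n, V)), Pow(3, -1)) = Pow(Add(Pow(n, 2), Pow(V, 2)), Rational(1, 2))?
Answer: Add(16766, Mul(-3, Pow(4682, Rational(1, 2)))) ≈ 16561.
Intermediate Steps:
C = 17 (C = Add(Pow(11, 2), Mul(6, -10), Mul(6, 11), Mul(-10, 11)) = Add(121, -60, 66, -110) = 17)
Function('a')(n, V) = Mul(-3, Pow(Add(Pow(V, 2), Pow(n, 2)), Rational(1, 2))) (Function('a')(n, V) = Mul(-3, Pow(Add(Pow(n, 2), Pow(V, 2)), Rational(1, 2))) = Mul(-3, Pow(Add(Pow(V, 2), Pow(n, 2)), Rational(1, 2))))
Add(Function('a')(61, Add(C, -48)), 16766) = Add(Mul(-3, Pow(Add(Pow(Add(17, -48), 2), Pow(61, 2)), Rational(1, 2))), 16766) = Add(Mul(-3, Pow(Add(Pow(-31, 2), 3721), Rational(1, 2))), 16766) = Add(Mul(-3, Pow(Add(961, 3721), Rational(1, 2))), 16766) = Add(Mul(-3, Pow(4682, Rational(1, 2))), 16766) = Add(16766, Mul(-3, Pow(4682, Rational(1, 2))))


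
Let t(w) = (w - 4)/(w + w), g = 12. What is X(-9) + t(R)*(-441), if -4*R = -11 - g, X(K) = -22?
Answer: -4099/46 ≈ -89.109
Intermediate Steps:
R = 23/4 (R = -(-11 - 1*12)/4 = -(-11 - 12)/4 = -1/4*(-23) = 23/4 ≈ 5.7500)
t(w) = (-4 + w)/(2*w) (t(w) = (-4 + w)/((2*w)) = (-4 + w)*(1/(2*w)) = (-4 + w)/(2*w))
X(-9) + t(R)*(-441) = -22 + ((-4 + 23/4)/(2*(23/4)))*(-441) = -22 + ((1/2)*(4/23)*(7/4))*(-441) = -22 + (7/46)*(-441) = -22 - 3087/46 = -4099/46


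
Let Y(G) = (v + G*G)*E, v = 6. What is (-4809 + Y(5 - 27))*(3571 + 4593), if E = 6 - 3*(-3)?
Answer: 20744724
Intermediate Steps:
E = 15 (E = 6 + 9 = 15)
Y(G) = 90 + 15*G**2 (Y(G) = (6 + G*G)*15 = (6 + G**2)*15 = 90 + 15*G**2)
(-4809 + Y(5 - 27))*(3571 + 4593) = (-4809 + (90 + 15*(5 - 27)**2))*(3571 + 4593) = (-4809 + (90 + 15*(-22)**2))*8164 = (-4809 + (90 + 15*484))*8164 = (-4809 + (90 + 7260))*8164 = (-4809 + 7350)*8164 = 2541*8164 = 20744724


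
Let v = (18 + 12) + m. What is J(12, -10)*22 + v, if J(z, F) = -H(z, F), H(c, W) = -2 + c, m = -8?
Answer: -198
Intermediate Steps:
J(z, F) = 2 - z (J(z, F) = -(-2 + z) = 2 - z)
v = 22 (v = (18 + 12) - 8 = 30 - 8 = 22)
J(12, -10)*22 + v = (2 - 1*12)*22 + 22 = (2 - 12)*22 + 22 = -10*22 + 22 = -220 + 22 = -198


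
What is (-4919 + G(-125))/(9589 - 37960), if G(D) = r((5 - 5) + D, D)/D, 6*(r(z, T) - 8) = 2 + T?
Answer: 7027/40530 ≈ 0.17338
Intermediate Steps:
r(z, T) = 25/3 + T/6 (r(z, T) = 8 + (2 + T)/6 = 8 + (1/3 + T/6) = 25/3 + T/6)
G(D) = (25/3 + D/6)/D
(-4919 + G(-125))/(9589 - 37960) = (-4919 + (1/6)*(50 - 125)/(-125))/(9589 - 37960) = (-4919 + (1/6)*(-1/125)*(-75))/(-28371) = (-4919 + 1/10)*(-1/28371) = -49189/10*(-1/28371) = 7027/40530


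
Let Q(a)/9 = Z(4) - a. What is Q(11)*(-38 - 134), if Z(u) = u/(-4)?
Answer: 18576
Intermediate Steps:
Z(u) = -u/4 (Z(u) = u*(-¼) = -u/4)
Q(a) = -9 - 9*a (Q(a) = 9*(-¼*4 - a) = 9*(-1 - a) = -9 - 9*a)
Q(11)*(-38 - 134) = (-9 - 9*11)*(-38 - 134) = (-9 - 99)*(-172) = -108*(-172) = 18576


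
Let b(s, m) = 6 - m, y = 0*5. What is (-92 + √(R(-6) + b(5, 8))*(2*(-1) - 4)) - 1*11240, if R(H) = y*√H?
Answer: -11332 - 6*I*√2 ≈ -11332.0 - 8.4853*I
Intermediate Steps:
y = 0
R(H) = 0 (R(H) = 0*√H = 0)
(-92 + √(R(-6) + b(5, 8))*(2*(-1) - 4)) - 1*11240 = (-92 + √(0 + (6 - 1*8))*(2*(-1) - 4)) - 1*11240 = (-92 + √(0 + (6 - 8))*(-2 - 4)) - 11240 = (-92 + √(0 - 2)*(-6)) - 11240 = (-92 + √(-2)*(-6)) - 11240 = (-92 + (I*√2)*(-6)) - 11240 = (-92 - 6*I*√2) - 11240 = -11332 - 6*I*√2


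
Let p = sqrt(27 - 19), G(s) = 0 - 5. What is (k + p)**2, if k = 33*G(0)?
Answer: 27233 - 660*sqrt(2) ≈ 26300.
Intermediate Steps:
G(s) = -5
p = 2*sqrt(2) (p = sqrt(8) = 2*sqrt(2) ≈ 2.8284)
k = -165 (k = 33*(-5) = -165)
(k + p)**2 = (-165 + 2*sqrt(2))**2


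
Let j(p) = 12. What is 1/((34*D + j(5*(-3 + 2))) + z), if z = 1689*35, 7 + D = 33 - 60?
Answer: 1/57971 ≈ 1.7250e-5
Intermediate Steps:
D = -34 (D = -7 + (33 - 60) = -7 - 27 = -34)
z = 59115
1/((34*D + j(5*(-3 + 2))) + z) = 1/((34*(-34) + 12) + 59115) = 1/((-1156 + 12) + 59115) = 1/(-1144 + 59115) = 1/57971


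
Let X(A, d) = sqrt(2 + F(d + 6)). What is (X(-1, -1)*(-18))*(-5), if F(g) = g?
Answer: 90*sqrt(7) ≈ 238.12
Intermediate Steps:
X(A, d) = sqrt(8 + d) (X(A, d) = sqrt(2 + (d + 6)) = sqrt(2 + (6 + d)) = sqrt(8 + d))
(X(-1, -1)*(-18))*(-5) = (sqrt(8 - 1)*(-18))*(-5) = (sqrt(7)*(-18))*(-5) = -18*sqrt(7)*(-5) = 90*sqrt(7)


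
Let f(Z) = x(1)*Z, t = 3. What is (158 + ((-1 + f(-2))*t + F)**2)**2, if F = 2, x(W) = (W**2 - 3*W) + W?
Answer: 33489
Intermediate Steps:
x(W) = W**2 - 2*W
f(Z) = -Z (f(Z) = (1*(-2 + 1))*Z = (1*(-1))*Z = -Z)
(158 + ((-1 + f(-2))*t + F)**2)**2 = (158 + ((-1 - 1*(-2))*3 + 2)**2)**2 = (158 + ((-1 + 2)*3 + 2)**2)**2 = (158 + (1*3 + 2)**2)**2 = (158 + (3 + 2)**2)**2 = (158 + 5**2)**2 = (158 + 25)**2 = 183**2 = 33489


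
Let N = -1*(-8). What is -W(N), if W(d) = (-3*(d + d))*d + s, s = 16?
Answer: 368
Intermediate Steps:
N = 8
W(d) = 16 - 6*d² (W(d) = (-3*(d + d))*d + 16 = (-6*d)*d + 16 = -6*d² + 16 = 16 - 6*d²)
-W(N) = -(16 - 6*8²) = -(16 - 6*64) = -(16 - 384) = -1*(-368) = 368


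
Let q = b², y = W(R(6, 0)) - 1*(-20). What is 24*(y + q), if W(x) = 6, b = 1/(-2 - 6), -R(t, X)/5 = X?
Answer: 4995/8 ≈ 624.38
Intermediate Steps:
R(t, X) = -5*X
b = -⅛ (b = 1/(-8) = -⅛ ≈ -0.12500)
y = 26 (y = 6 - 1*(-20) = 6 + 20 = 26)
q = 1/64 (q = (-⅛)² = 1/64 ≈ 0.015625)
24*(y + q) = 24*(26 + 1/64) = 24*(1665/64) = 4995/8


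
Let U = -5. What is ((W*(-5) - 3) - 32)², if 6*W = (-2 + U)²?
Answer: 207025/36 ≈ 5750.7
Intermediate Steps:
W = 49/6 (W = (-2 - 5)²/6 = (⅙)*(-7)² = (⅙)*49 = 49/6 ≈ 8.1667)
((W*(-5) - 3) - 32)² = (((49/6)*(-5) - 3) - 32)² = ((-245/6 - 3) - 32)² = (-263/6 - 32)² = (-455/6)² = 207025/36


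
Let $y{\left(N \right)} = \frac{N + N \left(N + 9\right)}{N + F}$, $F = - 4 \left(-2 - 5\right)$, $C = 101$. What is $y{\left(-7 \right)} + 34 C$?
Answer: $3433$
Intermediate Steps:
$F = 28$ ($F = \left(-4\right) \left(-7\right) = 28$)
$y{\left(N \right)} = \frac{N + N \left(9 + N\right)}{28 + N}$ ($y{\left(N \right)} = \frac{N + N \left(N + 9\right)}{N + 28} = \frac{N + N \left(9 + N\right)}{28 + N}$)
$y{\left(-7 \right)} + 34 C = - \frac{7 \left(10 - 7\right)}{28 - 7} + 34 \cdot 101 = \left(-7\right) \frac{1}{21} \cdot 3 + 3434 = -1 + 3434 = 3433$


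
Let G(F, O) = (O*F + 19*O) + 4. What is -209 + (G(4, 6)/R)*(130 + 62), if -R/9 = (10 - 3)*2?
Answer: -8933/21 ≈ -425.38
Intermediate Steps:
G(F, O) = 4 + 19*O + F*O (G(F, O) = (F*O + 19*O) + 4 = (19*O + F*O) + 4 = 4 + 19*O + F*O)
R = -126 (R = -9*(10 - 3)*2 = -63*2 = -9*14 = -126)
-209 + (G(4, 6)/R)*(130 + 62) = -209 + ((4 + 19*6 + 4*6)/(-126))*(130 + 62) = -209 + ((4 + 114 + 24)*(-1/126))*192 = -209 + (142*(-1/126))*192 = -209 - 71/63*192 = -209 - 4544/21 = -8933/21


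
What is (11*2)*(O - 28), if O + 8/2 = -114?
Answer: -3212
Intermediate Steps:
O = -118 (O = -4 - 114 = -118)
(11*2)*(O - 28) = (11*2)*(-118 - 28) = 22*(-146) = -3212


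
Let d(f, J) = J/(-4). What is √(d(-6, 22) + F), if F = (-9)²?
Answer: √302/2 ≈ 8.6891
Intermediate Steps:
d(f, J) = -J/4 (d(f, J) = J*(-¼) = -J/4)
F = 81
√(d(-6, 22) + F) = √(-¼*22 + 81) = √(-11/2 + 81) = √(151/2) = √302/2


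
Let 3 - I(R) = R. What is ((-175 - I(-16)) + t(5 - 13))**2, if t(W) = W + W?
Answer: 44100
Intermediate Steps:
I(R) = 3 - R
t(W) = 2*W
((-175 - I(-16)) + t(5 - 13))**2 = ((-175 - (3 - 1*(-16))) + 2*(5 - 13))**2 = ((-175 - (3 + 16)) + 2*(-8))**2 = ((-175 - 1*19) - 16)**2 = ((-175 - 19) - 16)**2 = (-194 - 16)**2 = (-210)**2 = 44100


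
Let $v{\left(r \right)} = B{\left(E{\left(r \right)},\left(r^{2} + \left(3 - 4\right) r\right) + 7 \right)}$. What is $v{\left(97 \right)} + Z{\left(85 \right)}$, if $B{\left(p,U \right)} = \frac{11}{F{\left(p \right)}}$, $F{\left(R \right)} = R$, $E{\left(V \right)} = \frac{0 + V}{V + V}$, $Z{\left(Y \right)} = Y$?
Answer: $107$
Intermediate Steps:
$E{\left(V \right)} = \frac{1}{2}$ ($E{\left(V \right)} = \frac{V}{2 V} = V \frac{1}{2 V} = \frac{1}{2}$)
$B{\left(p,U \right)} = \frac{11}{p}$
$v{\left(r \right)} = 22$ ($v{\left(r \right)} = 11 \frac{1}{\frac{1}{2}} = 11 \cdot 2 = 22$)
$v{\left(97 \right)} + Z{\left(85 \right)} = 22 + 85 = 107$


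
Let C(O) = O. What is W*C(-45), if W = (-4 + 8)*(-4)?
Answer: 720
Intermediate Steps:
W = -16 (W = 4*(-4) = -16)
W*C(-45) = -16*(-45) = 720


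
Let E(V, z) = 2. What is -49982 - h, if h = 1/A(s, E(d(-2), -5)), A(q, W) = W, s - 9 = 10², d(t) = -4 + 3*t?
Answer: -99965/2 ≈ -49983.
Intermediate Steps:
s = 109 (s = 9 + 10² = 9 + 100 = 109)
h = ½ (h = 1/2 = ½ ≈ 0.50000)
-49982 - h = -49982 - 1*½ = -49982 - ½ = -99965/2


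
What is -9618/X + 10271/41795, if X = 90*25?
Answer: -12629152/3134625 ≈ -4.0289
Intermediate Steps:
X = 2250
-9618/X + 10271/41795 = -9618/2250 + 10271/41795 = -9618*1/2250 + 10271*(1/41795) = -1603/375 + 10271/41795 = -12629152/3134625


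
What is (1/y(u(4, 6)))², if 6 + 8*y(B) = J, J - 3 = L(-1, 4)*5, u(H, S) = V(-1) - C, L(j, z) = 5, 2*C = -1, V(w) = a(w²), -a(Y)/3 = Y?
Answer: 16/121 ≈ 0.13223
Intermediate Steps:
a(Y) = -3*Y
V(w) = -3*w²
C = -½ (C = (½)*(-1) = -½ ≈ -0.50000)
u(H, S) = -5/2 (u(H, S) = -3*(-1)² - 1*(-½) = -3*1 + ½ = -3 + ½ = -5/2)
J = 28 (J = 3 + 5*5 = 3 + 25 = 28)
y(B) = 11/4 (y(B) = -¾ + (⅛)*28 = -¾ + 7/2 = 11/4)
(1/y(u(4, 6)))² = (1/(11/4))² = (4/11)² = 16/121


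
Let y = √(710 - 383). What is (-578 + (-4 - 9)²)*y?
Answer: -409*√327 ≈ -7396.0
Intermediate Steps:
y = √327 ≈ 18.083
(-578 + (-4 - 9)²)*y = (-578 + (-4 - 9)²)*√327 = (-578 + (-13)²)*√327 = (-578 + 169)*√327 = -409*√327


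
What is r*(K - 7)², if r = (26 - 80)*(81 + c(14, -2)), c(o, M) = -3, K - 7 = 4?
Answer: -67392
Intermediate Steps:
K = 11 (K = 7 + 4 = 11)
r = -4212 (r = (26 - 80)*(81 - 3) = -54*78 = -4212)
r*(K - 7)² = -4212*(11 - 7)² = -4212*4² = -4212*16 = -67392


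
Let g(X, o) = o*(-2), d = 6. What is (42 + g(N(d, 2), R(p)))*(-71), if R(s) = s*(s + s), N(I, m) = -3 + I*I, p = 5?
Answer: 4118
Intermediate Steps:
N(I, m) = -3 + I²
R(s) = 2*s² (R(s) = s*(2*s) = 2*s²)
g(X, o) = -2*o
(42 + g(N(d, 2), R(p)))*(-71) = (42 - 4*5²)*(-71) = (42 - 4*25)*(-71) = (42 - 2*50)*(-71) = (42 - 100)*(-71) = -58*(-71) = 4118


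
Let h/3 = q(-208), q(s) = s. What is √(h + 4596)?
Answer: 2*√993 ≈ 63.024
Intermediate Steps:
h = -624 (h = 3*(-208) = -624)
√(h + 4596) = √(-624 + 4596) = √3972 = 2*√993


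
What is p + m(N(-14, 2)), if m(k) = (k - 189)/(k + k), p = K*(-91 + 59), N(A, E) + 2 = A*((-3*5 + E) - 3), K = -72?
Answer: 341003/148 ≈ 2304.1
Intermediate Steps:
N(A, E) = -2 + A*(-18 + E) (N(A, E) = -2 + A*((-3*5 + E) - 3) = -2 + A*((-15 + E) - 3) = -2 + A*(-18 + E))
p = 2304 (p = -72*(-91 + 59) = -72*(-32) = 2304)
m(k) = (-189 + k)/(2*k) (m(k) = (-189 + k)/((2*k)) = (-189 + k)*(1/(2*k)) = (-189 + k)/(2*k))
p + m(N(-14, 2)) = 2304 + (-189 + (-2 - 18*(-14) - 14*2))/(2*(-2 - 18*(-14) - 14*2)) = 2304 + (-189 + (-2 + 252 - 28))/(2*(-2 + 252 - 28)) = 2304 + (½)*(-189 + 222)/222 = 2304 + (½)*(1/222)*33 = 2304 + 11/148 = 341003/148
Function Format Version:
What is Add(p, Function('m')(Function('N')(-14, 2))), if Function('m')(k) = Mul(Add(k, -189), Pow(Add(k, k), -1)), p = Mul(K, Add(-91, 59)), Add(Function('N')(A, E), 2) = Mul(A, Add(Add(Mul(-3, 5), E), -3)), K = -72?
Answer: Rational(341003, 148) ≈ 2304.1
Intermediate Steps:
Function('N')(A, E) = Add(-2, Mul(A, Add(-18, E))) (Function('N')(A, E) = Add(-2, Mul(A, Add(Add(Mul(-3, 5), E), -3))) = Add(-2, Mul(A, Add(Add(-15, E), -3))) = Add(-2, Mul(A, Add(-18, E))))
p = 2304 (p = Mul(-72, Add(-91, 59)) = Mul(-72, -32) = 2304)
Function('m')(k) = Mul(Rational(1, 2), Pow(k, -1), Add(-189, k)) (Function('m')(k) = Mul(Add(-189, k), Pow(Mul(2, k), -1)) = Mul(Add(-189, k), Mul(Rational(1, 2), Pow(k, -1))) = Mul(Rational(1, 2), Pow(k, -1), Add(-189, k)))
Add(p, Function('m')(Function('N')(-14, 2))) = Add(2304, Mul(Rational(1, 2), Pow(Add(-2, Mul(-18, -14), Mul(-14, 2)), -1), Add(-189, Add(-2, Mul(-18, -14), Mul(-14, 2))))) = Add(2304, Mul(Rational(1, 2), Pow(Add(-2, 252, -28), -1), Add(-189, Add(-2, 252, -28)))) = Add(2304, Mul(Rational(1, 2), Pow(222, -1), Add(-189, 222))) = Add(2304, Mul(Rational(1, 2), Rational(1, 222), 33)) = Add(2304, Rational(11, 148)) = Rational(341003, 148)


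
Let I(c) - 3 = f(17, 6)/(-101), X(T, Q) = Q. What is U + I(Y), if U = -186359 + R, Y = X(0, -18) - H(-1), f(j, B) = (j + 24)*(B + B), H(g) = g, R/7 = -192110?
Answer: -154644218/101 ≈ -1.5311e+6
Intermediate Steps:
R = -1344770 (R = 7*(-192110) = -1344770)
f(j, B) = 2*B*(24 + j) (f(j, B) = (24 + j)*(2*B) = 2*B*(24 + j))
Y = -17 (Y = -18 - 1*(-1) = -18 + 1 = -17)
I(c) = -189/101 (I(c) = 3 + (2*6*(24 + 17))/(-101) = 3 + (2*6*41)*(-1/101) = 3 + 492*(-1/101) = 3 - 492/101 = -189/101)
U = -1531129 (U = -186359 - 1344770 = -1531129)
U + I(Y) = -1531129 - 189/101 = -154644218/101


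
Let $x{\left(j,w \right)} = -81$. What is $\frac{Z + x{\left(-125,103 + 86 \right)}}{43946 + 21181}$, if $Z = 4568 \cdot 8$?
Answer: $\frac{36463}{65127} \approx 0.55988$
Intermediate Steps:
$Z = 36544$
$\frac{Z + x{\left(-125,103 + 86 \right)}}{43946 + 21181} = \frac{36544 - 81}{43946 + 21181} = \frac{36463}{65127}$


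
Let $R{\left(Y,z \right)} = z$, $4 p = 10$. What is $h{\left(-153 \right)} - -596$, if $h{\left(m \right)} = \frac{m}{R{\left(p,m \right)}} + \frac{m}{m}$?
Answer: $598$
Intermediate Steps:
$p = \frac{5}{2}$ ($p = \frac{1}{4} \cdot 10 = \frac{5}{2} \approx 2.5$)
$h{\left(m \right)} = 2$ ($h{\left(m \right)} = \frac{m}{m} + \frac{m}{m} = 1 + 1 = 2$)
$h{\left(-153 \right)} - -596 = 2 - -596 = 2 + 596 = 598$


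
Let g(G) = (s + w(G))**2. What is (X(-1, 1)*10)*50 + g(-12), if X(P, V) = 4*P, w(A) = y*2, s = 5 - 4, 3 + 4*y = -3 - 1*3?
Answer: -7951/4 ≈ -1987.8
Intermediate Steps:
y = -9/4 (y = -3/4 + (-3 - 1*3)/4 = -3/4 + (-3 - 3)/4 = -3/4 + (1/4)*(-6) = -3/4 - 3/2 = -9/4 ≈ -2.2500)
s = 1
w(A) = -9/2 (w(A) = -9/4*2 = -9/2)
g(G) = 49/4 (g(G) = (1 - 9/2)**2 = (-7/2)**2 = 49/4)
(X(-1, 1)*10)*50 + g(-12) = ((4*(-1))*10)*50 + 49/4 = -4*10*50 + 49/4 = -40*50 + 49/4 = -2000 + 49/4 = -7951/4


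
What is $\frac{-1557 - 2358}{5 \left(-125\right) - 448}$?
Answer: $\frac{135}{37} \approx 3.6486$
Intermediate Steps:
$\frac{-1557 - 2358}{5 \left(-125\right) - 448} = - \frac{3915}{-625 - 448} = - \frac{3915}{-1073} = \left(-3915\right) \left(- \frac{1}{1073}\right) = \frac{135}{37}$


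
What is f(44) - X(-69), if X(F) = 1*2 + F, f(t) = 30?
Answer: 97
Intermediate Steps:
X(F) = 2 + F
f(44) - X(-69) = 30 - (2 - 69) = 30 - 1*(-67) = 30 + 67 = 97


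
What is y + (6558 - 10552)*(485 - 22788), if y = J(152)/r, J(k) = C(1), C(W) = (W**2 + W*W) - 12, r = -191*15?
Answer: 51041798288/573 ≈ 8.9078e+7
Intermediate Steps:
r = -2865
C(W) = -12 + 2*W**2 (C(W) = (W**2 + W**2) - 12 = 2*W**2 - 12 = -12 + 2*W**2)
J(k) = -10 (J(k) = -12 + 2*1**2 = -12 + 2*1 = -12 + 2 = -10)
y = 2/573 (y = -10/(-2865) = -10*(-1/2865) = 2/573 ≈ 0.0034904)
y + (6558 - 10552)*(485 - 22788) = 2/573 + (6558 - 10552)*(485 - 22788) = 2/573 - 3994*(-22303) = 2/573 + 89078182 = 51041798288/573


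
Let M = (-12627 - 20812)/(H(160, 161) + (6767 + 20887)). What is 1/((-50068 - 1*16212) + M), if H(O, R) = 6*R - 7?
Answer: -28613/1896503079 ≈ -1.5087e-5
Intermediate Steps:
H(O, R) = -7 + 6*R
M = -33439/28613 (M = (-12627 - 20812)/((-7 + 6*161) + (6767 + 20887)) = -33439/((-7 + 966) + 27654) = -33439/(959 + 27654) = -33439/28613 ≈ -1.1687)
1/((-50068 - 1*16212) + M) = 1/((-50068 - 1*16212) - 33439/28613) = 1/((-50068 - 16212) - 33439/28613) = 1/(-66280 - 33439/28613) = 1/(-1896503079/28613) = -28613/1896503079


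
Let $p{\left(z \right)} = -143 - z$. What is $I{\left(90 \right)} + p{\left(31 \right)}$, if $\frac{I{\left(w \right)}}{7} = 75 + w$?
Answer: $981$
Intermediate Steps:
$I{\left(w \right)} = 525 + 7 w$ ($I{\left(w \right)} = 7 \left(75 + w\right) = 525 + 7 w$)
$I{\left(90 \right)} + p{\left(31 \right)} = \left(525 + 7 \cdot 90\right) - 174 = \left(525 + 630\right) - 174 = 1155 - 174 = 981$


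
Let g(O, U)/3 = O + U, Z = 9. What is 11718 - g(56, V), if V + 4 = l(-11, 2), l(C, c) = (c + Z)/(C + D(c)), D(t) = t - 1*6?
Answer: 57821/5 ≈ 11564.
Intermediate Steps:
D(t) = -6 + t (D(t) = t - 6 = -6 + t)
l(C, c) = (9 + c)/(-6 + C + c) (l(C, c) = (c + 9)/(C + (-6 + c)) = (9 + c)/(-6 + C + c))
V = -71/15 (V = -4 + (9 + 2)/(-6 - 11 + 2) = -4 + 11/(-15) = -4 - 1/15*11 = -4 - 11/15 = -71/15 ≈ -4.7333)
g(O, U) = 3*O + 3*U (g(O, U) = 3*(O + U) = 3*O + 3*U)
11718 - g(56, V) = 11718 - (3*56 + 3*(-71/15)) = 11718 - (168 - 71/5) = 11718 - 1*769/5 = 11718 - 769/5 = 57821/5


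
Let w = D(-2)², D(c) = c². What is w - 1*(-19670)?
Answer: 19686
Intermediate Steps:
w = 16 (w = ((-2)²)² = 4² = 16)
w - 1*(-19670) = 16 - 1*(-19670) = 16 + 19670 = 19686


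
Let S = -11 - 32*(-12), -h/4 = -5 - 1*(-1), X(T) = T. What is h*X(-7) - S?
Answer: -485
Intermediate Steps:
h = 16 (h = -4*(-5 - 1*(-1)) = -4*(-5 + 1) = -4*(-4) = 16)
S = 373 (S = -11 + 384 = 373)
h*X(-7) - S = 16*(-7) - 1*373 = -112 - 373 = -485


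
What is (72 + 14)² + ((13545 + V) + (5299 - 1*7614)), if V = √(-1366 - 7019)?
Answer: 18626 + I*√8385 ≈ 18626.0 + 91.57*I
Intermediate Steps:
V = I*√8385 (V = √(-8385) = I*√8385 ≈ 91.57*I)
(72 + 14)² + ((13545 + V) + (5299 - 1*7614)) = (72 + 14)² + ((13545 + I*√8385) + (5299 - 1*7614)) = 86² + ((13545 + I*√8385) + (5299 - 7614)) = 7396 + ((13545 + I*√8385) - 2315) = 7396 + (11230 + I*√8385) = 18626 + I*√8385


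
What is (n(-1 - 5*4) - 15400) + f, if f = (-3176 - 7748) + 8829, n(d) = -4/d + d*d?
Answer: -358130/21 ≈ -17054.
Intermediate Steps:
n(d) = d² - 4/d (n(d) = -4/d + d² = d² - 4/d)
f = -2095 (f = -10924 + 8829 = -2095)
(n(-1 - 5*4) - 15400) + f = ((-4 + (-1 - 5*4)³)/(-1 - 5*4) - 15400) - 2095 = ((-4 + (-1 - 20)³)/(-1 - 20) - 15400) - 2095 = ((-4 + (-21)³)/(-21) - 15400) - 2095 = (-(-4 - 9261)/21 - 15400) - 2095 = (-1/21*(-9265) - 15400) - 2095 = (9265/21 - 15400) - 2095 = -314135/21 - 2095 = -358130/21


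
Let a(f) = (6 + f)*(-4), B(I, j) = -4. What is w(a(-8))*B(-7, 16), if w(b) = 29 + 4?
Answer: -132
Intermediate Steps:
a(f) = -24 - 4*f
w(b) = 33
w(a(-8))*B(-7, 16) = 33*(-4) = -132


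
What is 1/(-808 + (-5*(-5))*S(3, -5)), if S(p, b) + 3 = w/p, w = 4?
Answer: -3/2549 ≈ -0.0011769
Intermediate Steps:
S(p, b) = -3 + 4/p
1/(-808 + (-5*(-5))*S(3, -5)) = 1/(-808 + (-5*(-5))*(-3 + 4/3)) = 1/(-808 + 25*(-3 + 4*(⅓))) = 1/(-808 + 25*(-3 + 4/3)) = 1/(-808 + 25*(-5/3)) = 1/(-808 - 125/3) = 1/(-2549/3) = -3/2549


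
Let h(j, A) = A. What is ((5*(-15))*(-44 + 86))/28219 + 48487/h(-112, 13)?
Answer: 1368213703/366847 ≈ 3729.7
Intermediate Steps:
((5*(-15))*(-44 + 86))/28219 + 48487/h(-112, 13) = ((5*(-15))*(-44 + 86))/28219 + 48487/13 = -75*42*(1/28219) + 48487*(1/13) = -3150*1/28219 + 48487/13 = -3150/28219 + 48487/13 = 1368213703/366847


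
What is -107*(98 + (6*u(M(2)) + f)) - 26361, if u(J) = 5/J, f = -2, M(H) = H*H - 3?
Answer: -39843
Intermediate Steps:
M(H) = -3 + H**2 (M(H) = H**2 - 3 = -3 + H**2)
-107*(98 + (6*u(M(2)) + f)) - 26361 = -107*(98 + (6*(5/(-3 + 2**2)) - 2)) - 26361 = -107*(98 + (6*(5/(-3 + 4)) - 2)) - 26361 = -107*(98 + (6*(5/1) - 2)) - 26361 = -107*(98 + (6*(5*1) - 2)) - 26361 = -107*(98 + (6*5 - 2)) - 26361 = -107*(98 + (30 - 2)) - 26361 = -107*(98 + 28) - 26361 = -107*126 - 26361 = -13482 - 26361 = -39843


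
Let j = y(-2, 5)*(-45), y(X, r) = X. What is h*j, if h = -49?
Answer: -4410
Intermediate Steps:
j = 90 (j = -2*(-45) = 90)
h*j = -49*90 = -4410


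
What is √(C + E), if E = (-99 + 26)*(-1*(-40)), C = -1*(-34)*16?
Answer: 6*I*√66 ≈ 48.744*I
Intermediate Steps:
C = 544 (C = 34*16 = 544)
E = -2920 (E = -73*40 = -2920)
√(C + E) = √(544 - 2920) = √(-2376) = 6*I*√66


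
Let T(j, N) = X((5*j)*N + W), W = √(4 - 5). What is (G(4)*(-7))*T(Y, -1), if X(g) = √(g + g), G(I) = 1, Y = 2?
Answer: -7*√(-20 + 2*I) ≈ -1.5633 - 31.344*I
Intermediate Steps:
W = I (W = √(-1) = I ≈ 1.0*I)
X(g) = √2*√g (X(g) = √(2*g) = √2*√g)
T(j, N) = √2*√(I + 5*N*j) (T(j, N) = √2*√((5*j)*N + I) = √2*√(5*N*j + I) = √2*√(I + 5*N*j))
(G(4)*(-7))*T(Y, -1) = (1*(-7))*√(2*I + 10*(-1)*2) = -7*√(2*I - 20) = -7*√(-20 + 2*I)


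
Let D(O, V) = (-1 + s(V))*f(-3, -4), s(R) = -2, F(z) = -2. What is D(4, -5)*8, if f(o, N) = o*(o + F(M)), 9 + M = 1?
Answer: -360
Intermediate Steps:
M = -8 (M = -9 + 1 = -8)
f(o, N) = o*(-2 + o) (f(o, N) = o*(o - 2) = o*(-2 + o))
D(O, V) = -45 (D(O, V) = (-1 - 2)*(-3*(-2 - 3)) = -(-9)*(-5) = -3*15 = -45)
D(4, -5)*8 = -45*8 = -360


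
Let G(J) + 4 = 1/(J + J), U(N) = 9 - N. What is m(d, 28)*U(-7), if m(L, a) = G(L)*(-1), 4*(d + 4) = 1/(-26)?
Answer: 27520/417 ≈ 65.995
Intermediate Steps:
G(J) = -4 + 1/(2*J) (G(J) = -4 + 1/(J + J) = -4 + 1/(2*J))
d = -417/104 (d = -4 + (1/4)/(-26) = -4 + (1/4)*(-1/26) = -4 - 1/104 = -417/104 ≈ -4.0096)
m(L, a) = 4 - 1/(2*L) (m(L, a) = (-4 + 1/(2*L))*(-1) = 4 - 1/(2*L))
m(d, 28)*U(-7) = (4 - 1/(2*(-417/104)))*(9 - 1*(-7)) = (4 - 1/2*(-104/417))*(9 + 7) = (4 + 52/417)*16 = (1720/417)*16 = 27520/417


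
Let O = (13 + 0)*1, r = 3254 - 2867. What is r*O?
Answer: 5031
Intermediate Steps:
r = 387
O = 13 (O = 13*1 = 13)
r*O = 387*13 = 5031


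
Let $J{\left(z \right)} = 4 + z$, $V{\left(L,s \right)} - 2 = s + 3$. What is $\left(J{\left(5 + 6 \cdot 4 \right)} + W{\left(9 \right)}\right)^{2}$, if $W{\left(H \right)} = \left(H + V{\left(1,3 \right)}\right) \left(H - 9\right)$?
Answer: $1089$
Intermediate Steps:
$V{\left(L,s \right)} = 5 + s$ ($V{\left(L,s \right)} = 2 + \left(s + 3\right) = 2 + \left(3 + s\right) = 5 + s$)
$W{\left(H \right)} = \left(-9 + H\right) \left(8 + H\right)$ ($W{\left(H \right)} = \left(H + \left(5 + 3\right)\right) \left(H - 9\right) = \left(H + 8\right) \left(-9 + H\right) = \left(8 + H\right) \left(-9 + H\right) = \left(-9 + H\right) \left(8 + H\right)$)
$\left(J{\left(5 + 6 \cdot 4 \right)} + W{\left(9 \right)}\right)^{2} = \left(\left(4 + \left(5 + 6 \cdot 4\right)\right) - \left(81 - 81\right)\right)^{2} = \left(\left(4 + \left(5 + 24\right)\right) - 0\right)^{2} = \left(\left(4 + 29\right) + 0\right)^{2} = \left(33 + 0\right)^{2} = 33^{2} = 1089$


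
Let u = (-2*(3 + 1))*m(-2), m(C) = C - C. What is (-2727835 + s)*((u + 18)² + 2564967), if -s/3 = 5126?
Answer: -7037139619983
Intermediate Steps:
s = -15378 (s = -3*5126 = -15378)
m(C) = 0
u = 0 (u = -2*(3 + 1)*0 = -2*4*0 = -8*0 = 0)
(-2727835 + s)*((u + 18)² + 2564967) = (-2727835 - 15378)*((0 + 18)² + 2564967) = -2743213*(18² + 2564967) = -2743213*(324 + 2564967) = -2743213*2565291 = -7037139619983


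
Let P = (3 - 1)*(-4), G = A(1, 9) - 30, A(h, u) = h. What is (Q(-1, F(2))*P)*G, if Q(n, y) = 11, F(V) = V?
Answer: 2552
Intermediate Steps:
G = -29 (G = 1 - 30 = -29)
P = -8 (P = 2*(-4) = -8)
(Q(-1, F(2))*P)*G = (11*(-8))*(-29) = -88*(-29) = 2552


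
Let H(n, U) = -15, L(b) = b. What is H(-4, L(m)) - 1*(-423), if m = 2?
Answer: 408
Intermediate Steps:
H(-4, L(m)) - 1*(-423) = -15 - 1*(-423) = -15 + 423 = 408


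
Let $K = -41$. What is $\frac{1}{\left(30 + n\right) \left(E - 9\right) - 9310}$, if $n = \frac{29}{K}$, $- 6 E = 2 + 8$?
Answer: $- \frac{123}{1183562} \approx -0.00010392$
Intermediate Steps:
$E = - \frac{5}{3}$ ($E = - \frac{2 + 8}{6} = \left(- \frac{1}{6}\right) 10 = - \frac{5}{3} \approx -1.6667$)
$n = - \frac{29}{41}$ ($n = \frac{29}{-41} = 29 \left(- \frac{1}{41}\right) = - \frac{29}{41} \approx -0.70732$)
$\frac{1}{\left(30 + n\right) \left(E - 9\right) - 9310} = \frac{1}{\left(30 - \frac{29}{41}\right) \left(- \frac{5}{3} - 9\right) - 9310} = \frac{1}{\frac{1201 \left(- \frac{5}{3} - 9\right)}{41} - 9310} = \frac{1}{\frac{1201}{41} \left(- \frac{32}{3}\right) - 9310} = \frac{1}{- \frac{38432}{123} - 9310} = \frac{1}{- \frac{1183562}{123}} = - \frac{123}{1183562}$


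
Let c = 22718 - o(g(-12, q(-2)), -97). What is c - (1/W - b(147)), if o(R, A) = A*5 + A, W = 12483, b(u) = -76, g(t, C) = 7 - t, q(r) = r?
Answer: 289905191/12483 ≈ 23224.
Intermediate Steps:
o(R, A) = 6*A (o(R, A) = 5*A + A = 6*A)
c = 23300 (c = 22718 - 6*(-97) = 22718 - 1*(-582) = 22718 + 582 = 23300)
c - (1/W - b(147)) = 23300 - (1/12483 - 1*(-76)) = 23300 - (1/12483 + 76) = 23300 - 1*948709/12483 = 23300 - 948709/12483 = 289905191/12483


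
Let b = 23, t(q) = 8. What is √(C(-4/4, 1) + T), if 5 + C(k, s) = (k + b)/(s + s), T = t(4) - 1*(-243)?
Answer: √257 ≈ 16.031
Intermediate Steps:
T = 251 (T = 8 - 1*(-243) = 8 + 243 = 251)
C(k, s) = -5 + (23 + k)/(2*s) (C(k, s) = -5 + (k + 23)/(s + s) = -5 + (23 + k)/((2*s)) = -5 + (23 + k)*(1/(2*s)) = -5 + (23 + k)/(2*s))
√(C(-4/4, 1) + T) = √((½)*(23 - 4/4 - 10*1)/1 + 251) = √((½)*1*(23 - 4*¼ - 10) + 251) = √((½)*1*(23 - 1 - 10) + 251) = √((½)*1*12 + 251) = √(6 + 251) = √257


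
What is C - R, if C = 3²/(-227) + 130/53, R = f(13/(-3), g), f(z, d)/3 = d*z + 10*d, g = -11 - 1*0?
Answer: 2278830/12031 ≈ 189.41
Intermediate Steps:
g = -11 (g = -11 + 0 = -11)
f(z, d) = 30*d + 3*d*z (f(z, d) = 3*(d*z + 10*d) = 3*(10*d + d*z) = 30*d + 3*d*z)
R = -187 (R = 3*(-11)*(10 + 13/(-3)) = 3*(-11)*(10 + 13*(-⅓)) = 3*(-11)*(10 - 13/3) = 3*(-11)*(17/3) = -187)
C = 29033/12031 (C = 9*(-1/227) + 130*(1/53) = -9/227 + 130/53 = 29033/12031 ≈ 2.4132)
C - R = 29033/12031 - 1*(-187) = 29033/12031 + 187 = 2278830/12031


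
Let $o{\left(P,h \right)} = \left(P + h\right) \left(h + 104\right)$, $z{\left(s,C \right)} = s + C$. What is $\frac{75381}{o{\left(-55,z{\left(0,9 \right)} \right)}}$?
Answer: $- \frac{75381}{5198} \approx -14.502$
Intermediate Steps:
$z{\left(s,C \right)} = C + s$
$o{\left(P,h \right)} = \left(104 + h\right) \left(P + h\right)$ ($o{\left(P,h \right)} = \left(P + h\right) \left(104 + h\right) = \left(104 + h\right) \left(P + h\right)$)
$\frac{75381}{o{\left(-55,z{\left(0,9 \right)} \right)}} = \frac{75381}{\left(9 + 0\right)^{2} + 104 \left(-55\right) + 104 \left(9 + 0\right) - 55 \left(9 + 0\right)} = \frac{75381}{9^{2} - 5720 + 104 \cdot 9 - 495} = \frac{75381}{81 - 5720 + 936 - 495} = \frac{75381}{-5198} = 75381 \left(- \frac{1}{5198}\right) = - \frac{75381}{5198}$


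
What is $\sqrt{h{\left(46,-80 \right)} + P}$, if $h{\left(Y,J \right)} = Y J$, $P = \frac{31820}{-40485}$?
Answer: $\frac{2 i \sqrt{60329378607}}{8097} \approx 60.669 i$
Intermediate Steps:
$P = - \frac{6364}{8097}$ ($P = 31820 \left(- \frac{1}{40485}\right) = - \frac{6364}{8097} \approx -0.78597$)
$h{\left(Y,J \right)} = J Y$
$\sqrt{h{\left(46,-80 \right)} + P} = \sqrt{\left(-80\right) 46 - \frac{6364}{8097}} = \sqrt{-3680 - \frac{6364}{8097}} = \sqrt{- \frac{29803324}{8097}} = \frac{2 i \sqrt{60329378607}}{8097}$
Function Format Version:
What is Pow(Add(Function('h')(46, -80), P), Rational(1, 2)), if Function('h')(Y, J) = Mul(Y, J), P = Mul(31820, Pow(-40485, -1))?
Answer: Mul(Rational(2, 8097), I, Pow(60329378607, Rational(1, 2))) ≈ Mul(60.669, I)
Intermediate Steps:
P = Rational(-6364, 8097) (P = Mul(31820, Rational(-1, 40485)) = Rational(-6364, 8097) ≈ -0.78597)
Function('h')(Y, J) = Mul(J, Y)
Pow(Add(Function('h')(46, -80), P), Rational(1, 2)) = Pow(Add(Mul(-80, 46), Rational(-6364, 8097)), Rational(1, 2)) = Pow(Add(-3680, Rational(-6364, 8097)), Rational(1, 2)) = Pow(Rational(-29803324, 8097), Rational(1, 2)) = Mul(Rational(2, 8097), I, Pow(60329378607, Rational(1, 2)))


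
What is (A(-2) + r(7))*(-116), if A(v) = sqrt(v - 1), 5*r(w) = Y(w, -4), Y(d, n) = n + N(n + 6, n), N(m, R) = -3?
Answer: 812/5 - 116*I*sqrt(3) ≈ 162.4 - 200.92*I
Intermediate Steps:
Y(d, n) = -3 + n (Y(d, n) = n - 3 = -3 + n)
r(w) = -7/5 (r(w) = (-3 - 4)/5 = (1/5)*(-7) = -7/5)
A(v) = sqrt(-1 + v)
(A(-2) + r(7))*(-116) = (sqrt(-1 - 2) - 7/5)*(-116) = (sqrt(-3) - 7/5)*(-116) = (I*sqrt(3) - 7/5)*(-116) = (-7/5 + I*sqrt(3))*(-116) = 812/5 - 116*I*sqrt(3)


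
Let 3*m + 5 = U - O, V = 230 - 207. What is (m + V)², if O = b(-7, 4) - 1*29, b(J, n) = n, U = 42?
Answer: 17161/9 ≈ 1906.8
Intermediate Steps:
O = -25 (O = 4 - 1*29 = 4 - 29 = -25)
V = 23
m = 62/3 (m = -5/3 + (42 - 1*(-25))/3 = -5/3 + (42 + 25)/3 = -5/3 + (⅓)*67 = -5/3 + 67/3 = 62/3 ≈ 20.667)
(m + V)² = (62/3 + 23)² = (131/3)² = 17161/9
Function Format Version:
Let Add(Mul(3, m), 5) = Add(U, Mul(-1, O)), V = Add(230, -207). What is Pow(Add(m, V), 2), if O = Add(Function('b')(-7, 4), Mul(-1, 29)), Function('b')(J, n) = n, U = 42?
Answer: Rational(17161, 9) ≈ 1906.8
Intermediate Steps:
O = -25 (O = Add(4, Mul(-1, 29)) = Add(4, -29) = -25)
V = 23
m = Rational(62, 3) (m = Add(Rational(-5, 3), Mul(Rational(1, 3), Add(42, Mul(-1, -25)))) = Add(Rational(-5, 3), Mul(Rational(1, 3), Add(42, 25))) = Add(Rational(-5, 3), Mul(Rational(1, 3), 67)) = Add(Rational(-5, 3), Rational(67, 3)) = Rational(62, 3) ≈ 20.667)
Pow(Add(m, V), 2) = Pow(Add(Rational(62, 3), 23), 2) = Pow(Rational(131, 3), 2) = Rational(17161, 9)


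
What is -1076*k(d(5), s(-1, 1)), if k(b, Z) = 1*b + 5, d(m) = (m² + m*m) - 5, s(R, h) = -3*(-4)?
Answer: -53800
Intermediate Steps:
s(R, h) = 12
d(m) = -5 + 2*m² (d(m) = (m² + m²) - 5 = 2*m² - 5 = -5 + 2*m²)
k(b, Z) = 5 + b (k(b, Z) = b + 5 = 5 + b)
-1076*k(d(5), s(-1, 1)) = -1076*(5 + (-5 + 2*5²)) = -1076*(5 + (-5 + 2*25)) = -1076*(5 + (-5 + 50)) = -1076*(5 + 45) = -1076*50 = -53800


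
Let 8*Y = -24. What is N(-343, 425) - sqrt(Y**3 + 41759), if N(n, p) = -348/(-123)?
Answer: 116/41 - 2*sqrt(10433) ≈ -201.45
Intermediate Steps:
Y = -3 (Y = (1/8)*(-24) = -3)
N(n, p) = 116/41 (N(n, p) = -348*(-1/123) = 116/41)
N(-343, 425) - sqrt(Y**3 + 41759) = 116/41 - sqrt((-3)**3 + 41759) = 116/41 - sqrt(-27 + 41759) = 116/41 - sqrt(41732) = 116/41 - 2*sqrt(10433)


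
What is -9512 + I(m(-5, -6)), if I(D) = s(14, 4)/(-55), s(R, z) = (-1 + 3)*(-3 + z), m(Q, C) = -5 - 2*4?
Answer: -523162/55 ≈ -9512.0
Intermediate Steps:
m(Q, C) = -13 (m(Q, C) = -5 - 8 = -13)
s(R, z) = -6 + 2*z (s(R, z) = 2*(-3 + z) = -6 + 2*z)
I(D) = -2/55 (I(D) = (-6 + 2*4)/(-55) = (-6 + 8)*(-1/55) = 2*(-1/55) = -2/55)
-9512 + I(m(-5, -6)) = -9512 - 2/55 = -523162/55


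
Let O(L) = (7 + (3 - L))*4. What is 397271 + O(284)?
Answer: 396175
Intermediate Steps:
O(L) = 40 - 4*L (O(L) = (10 - L)*4 = 40 - 4*L)
397271 + O(284) = 397271 + (40 - 4*284) = 397271 + (40 - 1136) = 397271 - 1096 = 396175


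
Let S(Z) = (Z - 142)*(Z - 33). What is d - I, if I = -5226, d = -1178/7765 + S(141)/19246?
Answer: 390488526266/74722595 ≈ 5225.8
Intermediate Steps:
S(Z) = (-142 + Z)*(-33 + Z)
d = -11755204/74722595 (d = -1178/7765 + (4686 + 141² - 175*141)/19246 = -1178*1/7765 + (4686 + 19881 - 24675)*(1/19246) = -1178/7765 - 108*1/19246 = -1178/7765 - 54/9623 = -11755204/74722595 ≈ -0.15732)
d - I = -11755204/74722595 - 1*(-5226) = -11755204/74722595 + 5226 = 390488526266/74722595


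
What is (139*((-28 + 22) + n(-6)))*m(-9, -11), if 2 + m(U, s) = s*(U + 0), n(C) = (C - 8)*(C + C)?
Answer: 2184246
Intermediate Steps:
n(C) = 2*C*(-8 + C) (n(C) = (-8 + C)*(2*C) = 2*C*(-8 + C))
m(U, s) = -2 + U*s (m(U, s) = -2 + s*(U + 0) = -2 + s*U = -2 + U*s)
(139*((-28 + 22) + n(-6)))*m(-9, -11) = (139*((-28 + 22) + 2*(-6)*(-8 - 6)))*(-2 - 9*(-11)) = (139*(-6 + 2*(-6)*(-14)))*(-2 + 99) = (139*(-6 + 168))*97 = (139*162)*97 = 22518*97 = 2184246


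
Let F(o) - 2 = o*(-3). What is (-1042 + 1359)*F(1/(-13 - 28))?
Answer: 26945/41 ≈ 657.20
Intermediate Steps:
F(o) = 2 - 3*o (F(o) = 2 + o*(-3) = 2 - 3*o)
(-1042 + 1359)*F(1/(-13 - 28)) = (-1042 + 1359)*(2 - 3/(-13 - 28)) = 317*(2 - 3/(-41)) = 317*(2 - 3*(-1/41)) = 317*(2 + 3/41) = 317*(85/41) = 26945/41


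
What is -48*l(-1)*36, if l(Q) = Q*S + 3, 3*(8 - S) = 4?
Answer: 6336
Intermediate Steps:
S = 20/3 (S = 8 - 1/3*4 = 8 - 4/3 = 20/3 ≈ 6.6667)
l(Q) = 3 + 20*Q/3 (l(Q) = Q*(20/3) + 3 = 20*Q/3 + 3 = 3 + 20*Q/3)
-48*l(-1)*36 = -48*(3 + (20/3)*(-1))*36 = -48*(3 - 20/3)*36 = -48*(-11/3)*36 = 176*36 = 6336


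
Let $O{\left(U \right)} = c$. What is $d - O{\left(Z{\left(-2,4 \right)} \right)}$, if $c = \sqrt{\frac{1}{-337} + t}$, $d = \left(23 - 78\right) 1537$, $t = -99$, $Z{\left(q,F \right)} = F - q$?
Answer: $-84535 - \frac{2 i \sqrt{2810917}}{337} \approx -84535.0 - 9.95 i$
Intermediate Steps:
$d = -84535$ ($d = \left(23 - 78\right) 1537 = \left(-55\right) 1537 = -84535$)
$c = \frac{2 i \sqrt{2810917}}{337}$ ($c = \sqrt{\frac{1}{-337} - 99} = \sqrt{- \frac{1}{337} - 99} = \sqrt{- \frac{33364}{337}} = \frac{2 i \sqrt{2810917}}{337} \approx 9.95 i$)
$O{\left(U \right)} = \frac{2 i \sqrt{2810917}}{337}$
$d - O{\left(Z{\left(-2,4 \right)} \right)} = -84535 - \frac{2 i \sqrt{2810917}}{337}$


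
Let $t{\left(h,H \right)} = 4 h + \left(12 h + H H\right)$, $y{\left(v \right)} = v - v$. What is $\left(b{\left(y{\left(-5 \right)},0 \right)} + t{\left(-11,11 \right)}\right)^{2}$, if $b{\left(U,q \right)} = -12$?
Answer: $4489$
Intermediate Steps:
$y{\left(v \right)} = 0$
$t{\left(h,H \right)} = H^{2} + 16 h$ ($t{\left(h,H \right)} = 4 h + \left(12 h + H^{2}\right) = 4 h + \left(H^{2} + 12 h\right) = H^{2} + 16 h$)
$\left(b{\left(y{\left(-5 \right)},0 \right)} + t{\left(-11,11 \right)}\right)^{2} = \left(-12 + \left(11^{2} + 16 \left(-11\right)\right)\right)^{2} = \left(-12 + \left(121 - 176\right)\right)^{2} = \left(-12 - 55\right)^{2} = \left(-67\right)^{2} = 4489$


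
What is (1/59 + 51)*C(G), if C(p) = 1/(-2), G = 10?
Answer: -1505/59 ≈ -25.508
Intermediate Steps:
C(p) = -1/2 (C(p) = 1*(-1/2) = -1/2)
(1/59 + 51)*C(G) = (1/59 + 51)*(-1/2) = (3010/59)*(-1/2) = -1505/59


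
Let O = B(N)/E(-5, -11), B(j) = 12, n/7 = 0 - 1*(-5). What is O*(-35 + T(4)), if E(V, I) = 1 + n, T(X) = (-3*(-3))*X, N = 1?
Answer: ⅓ ≈ 0.33333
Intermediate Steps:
n = 35 (n = 7*(0 - 1*(-5)) = 7*(0 + 5) = 7*5 = 35)
T(X) = 9*X
E(V, I) = 36 (E(V, I) = 1 + 35 = 36)
O = ⅓ (O = 12/36 = 12*(1/36) = ⅓ ≈ 0.33333)
O*(-35 + T(4)) = (-35 + 9*4)/3 = (-35 + 36)/3 = (⅓)*1 = ⅓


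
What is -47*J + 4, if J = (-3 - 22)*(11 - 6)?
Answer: 5879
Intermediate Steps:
J = -125 (J = -25*5 = -125)
-47*J + 4 = -47*(-125) + 4 = 5875 + 4 = 5879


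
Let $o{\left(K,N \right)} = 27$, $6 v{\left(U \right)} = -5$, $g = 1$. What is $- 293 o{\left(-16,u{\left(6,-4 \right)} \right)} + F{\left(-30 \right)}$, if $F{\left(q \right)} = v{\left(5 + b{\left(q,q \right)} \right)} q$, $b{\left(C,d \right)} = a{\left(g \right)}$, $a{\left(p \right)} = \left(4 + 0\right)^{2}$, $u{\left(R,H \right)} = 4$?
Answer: $-7886$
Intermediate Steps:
$a{\left(p \right)} = 16$ ($a{\left(p \right)} = 4^{2} = 16$)
$b{\left(C,d \right)} = 16$
$v{\left(U \right)} = - \frac{5}{6}$ ($v{\left(U \right)} = \frac{1}{6} \left(-5\right) = - \frac{5}{6}$)
$F{\left(q \right)} = - \frac{5 q}{6}$
$- 293 o{\left(-16,u{\left(6,-4 \right)} \right)} + F{\left(-30 \right)} = \left(-293\right) 27 - -25 = -7911 + 25 = -7886$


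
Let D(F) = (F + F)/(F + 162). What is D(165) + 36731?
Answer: 4003789/109 ≈ 36732.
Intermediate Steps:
D(F) = 2*F/(162 + F) (D(F) = (2*F)/(162 + F) = 2*F/(162 + F))
D(165) + 36731 = 2*165/(162 + 165) + 36731 = 2*165/327 + 36731 = 2*165*(1/327) + 36731 = 110/109 + 36731 = 4003789/109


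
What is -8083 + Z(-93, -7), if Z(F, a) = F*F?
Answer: 566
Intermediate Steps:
Z(F, a) = F²
-8083 + Z(-93, -7) = -8083 + (-93)² = -8083 + 8649 = 566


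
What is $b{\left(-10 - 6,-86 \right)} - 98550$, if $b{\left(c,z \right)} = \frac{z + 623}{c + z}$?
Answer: $- \frac{3350879}{34} \approx -98555.0$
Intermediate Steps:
$b{\left(c,z \right)} = \frac{623 + z}{c + z}$
$b{\left(-10 - 6,-86 \right)} - 98550 = \frac{623 - 86}{\left(-10 - 6\right) - 86} - 98550 = \frac{1}{\left(-10 - 6\right) - 86} \cdot 537 - 98550 = \frac{1}{-16 - 86} \cdot 537 - 98550 = \frac{1}{-102} \cdot 537 - 98550 = \left(- \frac{1}{102}\right) 537 - 98550 = - \frac{179}{34} - 98550 = - \frac{3350879}{34}$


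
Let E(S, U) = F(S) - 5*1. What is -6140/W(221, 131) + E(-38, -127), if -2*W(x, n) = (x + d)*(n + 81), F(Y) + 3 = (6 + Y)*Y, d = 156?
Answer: 24140118/19981 ≈ 1208.2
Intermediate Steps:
F(Y) = -3 + Y*(6 + Y) (F(Y) = -3 + (6 + Y)*Y = -3 + Y*(6 + Y))
W(x, n) = -(81 + n)*(156 + x)/2 (W(x, n) = -(x + 156)*(n + 81)/2 = -(156 + x)*(81 + n)/2 = -(81 + n)*(156 + x)/2)
E(S, U) = -8 + S² + 6*S (E(S, U) = (-3 + S² + 6*S) - 5*1 = (-3 + S² + 6*S) - 5 = -8 + S² + 6*S)
-6140/W(221, 131) + E(-38, -127) = -6140/(-6318 - 78*131 - 81/2*221 - ½*131*221) + (-8 + (-38)² + 6*(-38)) = -6140/(-6318 - 10218 - 17901/2 - 28951/2) + (-8 + 1444 - 228) = -6140/(-39962) + 1208 = -6140*(-1/39962) + 1208 = 3070/19981 + 1208 = 24140118/19981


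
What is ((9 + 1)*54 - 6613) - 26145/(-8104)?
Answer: -49189447/8104 ≈ -6069.8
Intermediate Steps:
((9 + 1)*54 - 6613) - 26145/(-8104) = (10*54 - 6613) - 26145*(-1/8104) = (540 - 6613) + 26145/8104 = -6073 + 26145/8104 = -49189447/8104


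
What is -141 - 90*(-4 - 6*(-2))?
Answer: -861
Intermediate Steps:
-141 - 90*(-4 - 6*(-2)) = -141 - 90*(-4 + 12) = -141 - 90*8 = -141 - 720 = -861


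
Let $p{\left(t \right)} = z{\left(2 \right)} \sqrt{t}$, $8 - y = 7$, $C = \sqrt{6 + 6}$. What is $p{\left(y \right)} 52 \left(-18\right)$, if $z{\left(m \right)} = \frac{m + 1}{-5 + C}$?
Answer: $1080 + 432 \sqrt{3} \approx 1828.2$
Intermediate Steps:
$C = 2 \sqrt{3}$ ($C = \sqrt{12} = 2 \sqrt{3} \approx 3.4641$)
$z{\left(m \right)} = \frac{1 + m}{-5 + 2 \sqrt{3}}$ ($z{\left(m \right)} = \frac{m + 1}{-5 + 2 \sqrt{3}} = \frac{1 + m}{-5 + 2 \sqrt{3}}$)
$y = 1$ ($y = 8 - 7 = 1$)
$p{\left(t \right)} = - \frac{3 \sqrt{t}}{5 - 2 \sqrt{3}}$ ($p{\left(t \right)} = - \frac{1 + 2}{5 - 2 \sqrt{3}} \sqrt{t} = \left(-1\right) \frac{1}{5 - 2 \sqrt{3}} \cdot 3 \sqrt{t} = - \frac{3}{5 - 2 \sqrt{3}} \sqrt{t} = - \frac{3 \sqrt{t}}{5 - 2 \sqrt{3}}$)
$p{\left(y \right)} 52 \left(-18\right) = \left(- \frac{15 \sqrt{1}}{13} - \frac{6 \sqrt{3} \sqrt{1}}{13}\right) 52 \left(-18\right) = \left(\left(- \frac{15}{13}\right) 1 - \frac{6}{13} \sqrt{3} \cdot 1\right) 52 \left(-18\right) = \left(- \frac{15}{13} - \frac{6 \sqrt{3}}{13}\right) 52 \left(-18\right) = \left(-60 - 24 \sqrt{3}\right) \left(-18\right) = 1080 + 432 \sqrt{3}$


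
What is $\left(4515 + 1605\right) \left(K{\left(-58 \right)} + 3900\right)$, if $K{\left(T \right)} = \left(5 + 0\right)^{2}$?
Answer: $24021000$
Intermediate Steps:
$K{\left(T \right)} = 25$ ($K{\left(T \right)} = 5^{2} = 25$)
$\left(4515 + 1605\right) \left(K{\left(-58 \right)} + 3900\right) = \left(4515 + 1605\right) \left(25 + 3900\right) = 6120 \cdot 3925 = 24021000$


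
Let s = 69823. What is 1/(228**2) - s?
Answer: -3629678831/51984 ≈ -69823.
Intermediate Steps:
1/(228**2) - s = 1/(228**2) - 1*69823 = 1/51984 - 69823 = -3629678831/51984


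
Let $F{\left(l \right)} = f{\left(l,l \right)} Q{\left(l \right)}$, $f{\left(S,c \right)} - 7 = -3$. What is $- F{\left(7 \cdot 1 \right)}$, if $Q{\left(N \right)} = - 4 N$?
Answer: $112$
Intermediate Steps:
$f{\left(S,c \right)} = 4$ ($f{\left(S,c \right)} = 7 - 3 = 4$)
$F{\left(l \right)} = - 16 l$ ($F{\left(l \right)} = 4 \left(- 4 l\right) = - 16 l$)
$- F{\left(7 \cdot 1 \right)} = - \left(-16\right) 7 \cdot 1 = - \left(-16\right) 7 = \left(-1\right) \left(-112\right) = 112$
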